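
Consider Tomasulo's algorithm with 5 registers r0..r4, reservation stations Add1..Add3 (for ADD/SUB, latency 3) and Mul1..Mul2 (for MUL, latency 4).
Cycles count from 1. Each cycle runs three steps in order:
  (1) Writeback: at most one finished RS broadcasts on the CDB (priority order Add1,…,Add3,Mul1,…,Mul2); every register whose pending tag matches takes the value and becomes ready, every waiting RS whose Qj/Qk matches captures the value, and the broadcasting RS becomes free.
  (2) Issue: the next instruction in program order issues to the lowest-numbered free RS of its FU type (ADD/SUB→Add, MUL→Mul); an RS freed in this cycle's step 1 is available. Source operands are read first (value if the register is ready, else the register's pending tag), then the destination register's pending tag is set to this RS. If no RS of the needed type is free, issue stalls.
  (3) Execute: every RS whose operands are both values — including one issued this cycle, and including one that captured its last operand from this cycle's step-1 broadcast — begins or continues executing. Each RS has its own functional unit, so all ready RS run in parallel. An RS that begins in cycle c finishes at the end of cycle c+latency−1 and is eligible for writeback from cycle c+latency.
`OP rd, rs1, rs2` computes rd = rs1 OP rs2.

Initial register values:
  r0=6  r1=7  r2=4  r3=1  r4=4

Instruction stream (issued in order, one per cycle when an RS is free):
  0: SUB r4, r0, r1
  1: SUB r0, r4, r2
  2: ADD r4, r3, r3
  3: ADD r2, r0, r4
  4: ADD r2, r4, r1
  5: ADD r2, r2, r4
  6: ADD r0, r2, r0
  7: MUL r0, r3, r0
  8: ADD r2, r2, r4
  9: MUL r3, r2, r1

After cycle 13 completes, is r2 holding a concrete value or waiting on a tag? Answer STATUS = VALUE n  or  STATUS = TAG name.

  c1: issue SUB r4<-Add1  regs: r0:6,r1:7,r2:4,r3:1,r4:Add1
  c2: issue SUB r0<-Add2  regs: r0:Add2,r1:7,r2:4,r3:1,r4:Add1
  c3: issue ADD r4<-Add3  regs: r0:Add2,r1:7,r2:4,r3:1,r4:Add3
  c4: CDB Add1=-1; issue ADD r2<-Add1  regs: r0:Add2,r1:7,r2:Add1,r3:1,r4:Add3
  c5: stall  regs: r0:Add2,r1:7,r2:Add1,r3:1,r4:Add3
  c6: CDB Add3=2; issue ADD r2<-Add3  regs: r0:Add2,r1:7,r2:Add3,r3:1,r4:2
  c7: CDB Add2=-5; issue ADD r2<-Add2  regs: r0:-5,r1:7,r2:Add2,r3:1,r4:2
  c8: stall  regs: r0:-5,r1:7,r2:Add2,r3:1,r4:2
  c9: CDB Add3=9; issue ADD r0<-Add3  regs: r0:Add3,r1:7,r2:Add2,r3:1,r4:2
  c10: CDB Add1=-3; issue MUL r0<-Mul1  regs: r0:Mul1,r1:7,r2:Add2,r3:1,r4:2
  c11: issue ADD r2<-Add1  regs: r0:Mul1,r1:7,r2:Add1,r3:1,r4:2
  c12: CDB Add2=11; issue MUL r3<-Mul2  regs: r0:Mul1,r1:7,r2:Add1,r3:Mul2,r4:2
  c13: -  regs: r0:Mul1,r1:7,r2:Add1,r3:Mul2,r4:2

STATUS = TAG Add1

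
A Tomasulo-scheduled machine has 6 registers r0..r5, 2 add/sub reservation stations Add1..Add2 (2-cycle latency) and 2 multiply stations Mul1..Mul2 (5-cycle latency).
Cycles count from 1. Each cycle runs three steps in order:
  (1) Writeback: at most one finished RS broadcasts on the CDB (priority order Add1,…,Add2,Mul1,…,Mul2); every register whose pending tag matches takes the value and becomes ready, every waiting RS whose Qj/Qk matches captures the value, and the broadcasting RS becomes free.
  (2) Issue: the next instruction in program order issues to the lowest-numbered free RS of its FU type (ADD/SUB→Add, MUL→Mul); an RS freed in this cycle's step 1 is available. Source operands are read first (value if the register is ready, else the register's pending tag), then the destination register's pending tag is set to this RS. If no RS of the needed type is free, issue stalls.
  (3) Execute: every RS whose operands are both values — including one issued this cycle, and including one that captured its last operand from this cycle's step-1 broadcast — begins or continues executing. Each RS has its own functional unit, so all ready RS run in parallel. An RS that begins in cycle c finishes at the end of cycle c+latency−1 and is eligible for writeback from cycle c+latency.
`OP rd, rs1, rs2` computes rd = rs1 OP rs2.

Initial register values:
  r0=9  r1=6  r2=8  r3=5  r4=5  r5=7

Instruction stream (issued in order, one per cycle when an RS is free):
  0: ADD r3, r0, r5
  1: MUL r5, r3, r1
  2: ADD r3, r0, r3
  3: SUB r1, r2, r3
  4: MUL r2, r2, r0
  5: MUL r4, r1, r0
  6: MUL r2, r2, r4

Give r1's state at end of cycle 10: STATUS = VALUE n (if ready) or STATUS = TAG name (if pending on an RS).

cycle 1: issue ADD r3<-Add1 // r0:9,r1:6,r2:8,r3:Add1,r4:5,r5:7
cycle 2: issue MUL r5<-Mul1 // r0:9,r1:6,r2:8,r3:Add1,r4:5,r5:Mul1
cycle 3: CDB Add1=16; issue ADD r3<-Add1 // r0:9,r1:6,r2:8,r3:Add1,r4:5,r5:Mul1
cycle 4: issue SUB r1<-Add2 // r0:9,r1:Add2,r2:8,r3:Add1,r4:5,r5:Mul1
cycle 5: CDB Add1=25; issue MUL r2<-Mul2 // r0:9,r1:Add2,r2:Mul2,r3:25,r4:5,r5:Mul1
cycle 6: stall // r0:9,r1:Add2,r2:Mul2,r3:25,r4:5,r5:Mul1
cycle 7: CDB Add2=-17; stall // r0:9,r1:-17,r2:Mul2,r3:25,r4:5,r5:Mul1
cycle 8: CDB Mul1=96; issue MUL r4<-Mul1 // r0:9,r1:-17,r2:Mul2,r3:25,r4:Mul1,r5:96
cycle 9: stall // r0:9,r1:-17,r2:Mul2,r3:25,r4:Mul1,r5:96
cycle 10: CDB Mul2=72; issue MUL r2<-Mul2 // r0:9,r1:-17,r2:Mul2,r3:25,r4:Mul1,r5:96

STATUS = VALUE -17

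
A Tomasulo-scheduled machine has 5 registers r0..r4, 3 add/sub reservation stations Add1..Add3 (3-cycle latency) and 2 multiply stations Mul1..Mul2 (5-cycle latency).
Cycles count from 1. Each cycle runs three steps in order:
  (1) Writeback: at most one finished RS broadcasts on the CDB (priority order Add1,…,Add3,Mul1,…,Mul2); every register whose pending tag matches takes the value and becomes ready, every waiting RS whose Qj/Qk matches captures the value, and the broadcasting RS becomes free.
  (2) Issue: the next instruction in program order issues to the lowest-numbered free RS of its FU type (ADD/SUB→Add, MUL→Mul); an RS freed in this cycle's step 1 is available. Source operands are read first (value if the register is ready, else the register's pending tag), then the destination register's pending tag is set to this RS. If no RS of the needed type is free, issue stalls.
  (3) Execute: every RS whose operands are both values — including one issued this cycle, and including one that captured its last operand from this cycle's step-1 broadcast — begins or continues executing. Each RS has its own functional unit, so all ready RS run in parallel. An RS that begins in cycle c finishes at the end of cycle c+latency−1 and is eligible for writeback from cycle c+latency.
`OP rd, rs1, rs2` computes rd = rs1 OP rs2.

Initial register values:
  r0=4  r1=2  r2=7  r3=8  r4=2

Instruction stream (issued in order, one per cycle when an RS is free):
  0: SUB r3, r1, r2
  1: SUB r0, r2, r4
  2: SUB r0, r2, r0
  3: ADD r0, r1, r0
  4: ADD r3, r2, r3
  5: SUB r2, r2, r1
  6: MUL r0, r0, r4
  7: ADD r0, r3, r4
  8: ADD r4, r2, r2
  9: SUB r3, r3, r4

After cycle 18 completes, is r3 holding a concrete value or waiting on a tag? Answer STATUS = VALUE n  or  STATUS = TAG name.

  c1: issue SUB r3<-Add1  regs: r0:4,r1:2,r2:7,r3:Add1,r4:2
  c2: issue SUB r0<-Add2  regs: r0:Add2,r1:2,r2:7,r3:Add1,r4:2
  c3: issue SUB r0<-Add3  regs: r0:Add3,r1:2,r2:7,r3:Add1,r4:2
  c4: CDB Add1=-5; issue ADD r0<-Add1  regs: r0:Add1,r1:2,r2:7,r3:-5,r4:2
  c5: CDB Add2=5; issue ADD r3<-Add2  regs: r0:Add1,r1:2,r2:7,r3:Add2,r4:2
  c6: stall  regs: r0:Add1,r1:2,r2:7,r3:Add2,r4:2
  c7: stall  regs: r0:Add1,r1:2,r2:7,r3:Add2,r4:2
  c8: CDB Add2=2; issue SUB r2<-Add2  regs: r0:Add1,r1:2,r2:Add2,r3:2,r4:2
  c9: CDB Add3=2; issue MUL r0<-Mul1  regs: r0:Mul1,r1:2,r2:Add2,r3:2,r4:2
  c10: issue ADD r0<-Add3  regs: r0:Add3,r1:2,r2:Add2,r3:2,r4:2
  c11: CDB Add2=5; issue ADD r4<-Add2  regs: r0:Add3,r1:2,r2:5,r3:2,r4:Add2
  c12: CDB Add1=4; issue SUB r3<-Add1  regs: r0:Add3,r1:2,r2:5,r3:Add1,r4:Add2
  c13: CDB Add3=4  regs: r0:4,r1:2,r2:5,r3:Add1,r4:Add2
  c14: CDB Add2=10  regs: r0:4,r1:2,r2:5,r3:Add1,r4:10
  c15: -  regs: r0:4,r1:2,r2:5,r3:Add1,r4:10
  c16: -  regs: r0:4,r1:2,r2:5,r3:Add1,r4:10
  c17: CDB Add1=-8  regs: r0:4,r1:2,r2:5,r3:-8,r4:10
  c18: CDB Mul1=8  regs: r0:4,r1:2,r2:5,r3:-8,r4:10

STATUS = VALUE -8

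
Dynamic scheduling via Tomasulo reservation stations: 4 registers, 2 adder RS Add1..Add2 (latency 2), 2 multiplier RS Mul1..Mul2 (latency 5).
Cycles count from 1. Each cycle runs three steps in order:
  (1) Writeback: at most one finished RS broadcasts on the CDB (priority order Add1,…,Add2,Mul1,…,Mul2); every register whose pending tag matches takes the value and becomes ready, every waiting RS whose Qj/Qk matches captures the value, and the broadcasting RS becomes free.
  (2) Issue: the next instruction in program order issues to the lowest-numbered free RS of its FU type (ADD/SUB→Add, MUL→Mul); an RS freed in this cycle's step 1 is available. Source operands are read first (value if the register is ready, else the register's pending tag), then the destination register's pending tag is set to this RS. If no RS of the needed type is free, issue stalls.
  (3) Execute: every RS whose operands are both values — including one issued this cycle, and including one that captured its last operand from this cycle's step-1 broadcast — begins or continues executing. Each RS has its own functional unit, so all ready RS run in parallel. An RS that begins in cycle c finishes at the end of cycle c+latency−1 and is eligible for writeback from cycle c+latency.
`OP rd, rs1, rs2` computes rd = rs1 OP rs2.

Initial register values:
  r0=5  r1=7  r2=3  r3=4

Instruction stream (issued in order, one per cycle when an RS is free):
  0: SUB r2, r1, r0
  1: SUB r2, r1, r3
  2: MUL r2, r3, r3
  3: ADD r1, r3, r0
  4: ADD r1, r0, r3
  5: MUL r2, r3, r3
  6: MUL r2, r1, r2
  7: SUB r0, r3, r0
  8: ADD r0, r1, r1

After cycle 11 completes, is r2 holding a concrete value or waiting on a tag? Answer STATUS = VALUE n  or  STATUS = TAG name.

c1: issue SUB r2<-Add1 | r0:5,r1:7,r2:Add1,r3:4
c2: issue SUB r2<-Add2 | r0:5,r1:7,r2:Add2,r3:4
c3: CDB Add1=2; issue MUL r2<-Mul1 | r0:5,r1:7,r2:Mul1,r3:4
c4: CDB Add2=3; issue ADD r1<-Add1 | r0:5,r1:Add1,r2:Mul1,r3:4
c5: issue ADD r1<-Add2 | r0:5,r1:Add2,r2:Mul1,r3:4
c6: CDB Add1=9; issue MUL r2<-Mul2 | r0:5,r1:Add2,r2:Mul2,r3:4
c7: CDB Add2=9; stall | r0:5,r1:9,r2:Mul2,r3:4
c8: CDB Mul1=16; issue MUL r2<-Mul1 | r0:5,r1:9,r2:Mul1,r3:4
c9: issue SUB r0<-Add1 | r0:Add1,r1:9,r2:Mul1,r3:4
c10: issue ADD r0<-Add2 | r0:Add2,r1:9,r2:Mul1,r3:4
c11: CDB Add1=-1 | r0:Add2,r1:9,r2:Mul1,r3:4

STATUS = TAG Mul1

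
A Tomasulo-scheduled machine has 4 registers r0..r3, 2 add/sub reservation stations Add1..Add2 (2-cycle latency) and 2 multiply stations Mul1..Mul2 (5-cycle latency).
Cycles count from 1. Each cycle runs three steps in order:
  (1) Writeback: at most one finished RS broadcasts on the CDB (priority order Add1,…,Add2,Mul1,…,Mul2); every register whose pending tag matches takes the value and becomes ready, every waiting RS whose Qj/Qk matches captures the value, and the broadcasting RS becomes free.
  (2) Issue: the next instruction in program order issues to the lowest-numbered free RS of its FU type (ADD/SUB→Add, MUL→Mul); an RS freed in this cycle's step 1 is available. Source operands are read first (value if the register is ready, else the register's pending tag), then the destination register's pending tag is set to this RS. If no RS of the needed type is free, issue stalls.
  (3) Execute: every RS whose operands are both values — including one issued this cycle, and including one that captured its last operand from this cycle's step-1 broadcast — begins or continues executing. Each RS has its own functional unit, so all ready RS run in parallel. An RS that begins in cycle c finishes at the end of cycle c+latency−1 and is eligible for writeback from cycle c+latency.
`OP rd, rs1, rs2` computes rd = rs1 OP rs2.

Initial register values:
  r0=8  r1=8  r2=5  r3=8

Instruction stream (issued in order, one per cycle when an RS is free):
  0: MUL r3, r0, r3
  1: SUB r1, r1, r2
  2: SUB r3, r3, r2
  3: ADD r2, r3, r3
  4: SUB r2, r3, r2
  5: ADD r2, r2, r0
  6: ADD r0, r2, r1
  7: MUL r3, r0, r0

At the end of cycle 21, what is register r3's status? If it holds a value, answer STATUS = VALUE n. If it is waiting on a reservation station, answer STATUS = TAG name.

STATUS = VALUE 2304

  c1: issue MUL r3<-Mul1  regs: r0:8,r1:8,r2:5,r3:Mul1
  c2: issue SUB r1<-Add1  regs: r0:8,r1:Add1,r2:5,r3:Mul1
  c3: issue SUB r3<-Add2  regs: r0:8,r1:Add1,r2:5,r3:Add2
  c4: CDB Add1=3; issue ADD r2<-Add1  regs: r0:8,r1:3,r2:Add1,r3:Add2
  c5: stall  regs: r0:8,r1:3,r2:Add1,r3:Add2
  c6: CDB Mul1=64; stall  regs: r0:8,r1:3,r2:Add1,r3:Add2
  c7: stall  regs: r0:8,r1:3,r2:Add1,r3:Add2
  c8: CDB Add2=59; issue SUB r2<-Add2  regs: r0:8,r1:3,r2:Add2,r3:59
  c9: stall  regs: r0:8,r1:3,r2:Add2,r3:59
  c10: CDB Add1=118; issue ADD r2<-Add1  regs: r0:8,r1:3,r2:Add1,r3:59
  c11: stall  regs: r0:8,r1:3,r2:Add1,r3:59
  c12: CDB Add2=-59; issue ADD r0<-Add2  regs: r0:Add2,r1:3,r2:Add1,r3:59
  c13: issue MUL r3<-Mul1  regs: r0:Add2,r1:3,r2:Add1,r3:Mul1
  c14: CDB Add1=-51  regs: r0:Add2,r1:3,r2:-51,r3:Mul1
  c15: -  regs: r0:Add2,r1:3,r2:-51,r3:Mul1
  c16: CDB Add2=-48  regs: r0:-48,r1:3,r2:-51,r3:Mul1
  c17: -  regs: r0:-48,r1:3,r2:-51,r3:Mul1
  c18: -  regs: r0:-48,r1:3,r2:-51,r3:Mul1
  c19: -  regs: r0:-48,r1:3,r2:-51,r3:Mul1
  c20: -  regs: r0:-48,r1:3,r2:-51,r3:Mul1
  c21: CDB Mul1=2304  regs: r0:-48,r1:3,r2:-51,r3:2304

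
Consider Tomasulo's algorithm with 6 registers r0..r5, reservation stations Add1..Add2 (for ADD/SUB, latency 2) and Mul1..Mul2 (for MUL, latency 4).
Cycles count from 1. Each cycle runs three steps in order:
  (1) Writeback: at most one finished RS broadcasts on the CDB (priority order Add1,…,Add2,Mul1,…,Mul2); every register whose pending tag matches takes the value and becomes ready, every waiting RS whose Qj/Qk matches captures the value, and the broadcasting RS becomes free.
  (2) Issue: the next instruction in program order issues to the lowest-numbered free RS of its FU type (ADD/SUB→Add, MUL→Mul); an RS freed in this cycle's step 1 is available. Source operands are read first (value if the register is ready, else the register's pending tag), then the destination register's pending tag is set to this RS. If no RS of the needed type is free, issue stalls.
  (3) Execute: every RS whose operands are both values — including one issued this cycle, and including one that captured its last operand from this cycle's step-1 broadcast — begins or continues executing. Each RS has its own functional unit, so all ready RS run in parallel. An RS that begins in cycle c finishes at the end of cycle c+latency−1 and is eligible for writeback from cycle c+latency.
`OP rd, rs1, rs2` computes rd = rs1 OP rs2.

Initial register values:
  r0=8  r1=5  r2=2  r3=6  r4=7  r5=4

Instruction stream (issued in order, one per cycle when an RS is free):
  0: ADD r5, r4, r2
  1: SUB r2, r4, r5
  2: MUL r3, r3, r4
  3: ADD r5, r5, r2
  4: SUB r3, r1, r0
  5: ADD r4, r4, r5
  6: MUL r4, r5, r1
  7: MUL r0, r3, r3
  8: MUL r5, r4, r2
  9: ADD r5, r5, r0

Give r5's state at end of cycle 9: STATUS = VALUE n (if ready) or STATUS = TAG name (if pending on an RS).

STATUS = VALUE 7

  c1: issue ADD r5<-Add1  regs: r0:8,r1:5,r2:2,r3:6,r4:7,r5:Add1
  c2: issue SUB r2<-Add2  regs: r0:8,r1:5,r2:Add2,r3:6,r4:7,r5:Add1
  c3: CDB Add1=9; issue MUL r3<-Mul1  regs: r0:8,r1:5,r2:Add2,r3:Mul1,r4:7,r5:9
  c4: issue ADD r5<-Add1  regs: r0:8,r1:5,r2:Add2,r3:Mul1,r4:7,r5:Add1
  c5: CDB Add2=-2; issue SUB r3<-Add2  regs: r0:8,r1:5,r2:-2,r3:Add2,r4:7,r5:Add1
  c6: stall  regs: r0:8,r1:5,r2:-2,r3:Add2,r4:7,r5:Add1
  c7: CDB Add1=7; issue ADD r4<-Add1  regs: r0:8,r1:5,r2:-2,r3:Add2,r4:Add1,r5:7
  c8: CDB Add2=-3; issue MUL r4<-Mul2  regs: r0:8,r1:5,r2:-2,r3:-3,r4:Mul2,r5:7
  c9: CDB Add1=14; stall  regs: r0:8,r1:5,r2:-2,r3:-3,r4:Mul2,r5:7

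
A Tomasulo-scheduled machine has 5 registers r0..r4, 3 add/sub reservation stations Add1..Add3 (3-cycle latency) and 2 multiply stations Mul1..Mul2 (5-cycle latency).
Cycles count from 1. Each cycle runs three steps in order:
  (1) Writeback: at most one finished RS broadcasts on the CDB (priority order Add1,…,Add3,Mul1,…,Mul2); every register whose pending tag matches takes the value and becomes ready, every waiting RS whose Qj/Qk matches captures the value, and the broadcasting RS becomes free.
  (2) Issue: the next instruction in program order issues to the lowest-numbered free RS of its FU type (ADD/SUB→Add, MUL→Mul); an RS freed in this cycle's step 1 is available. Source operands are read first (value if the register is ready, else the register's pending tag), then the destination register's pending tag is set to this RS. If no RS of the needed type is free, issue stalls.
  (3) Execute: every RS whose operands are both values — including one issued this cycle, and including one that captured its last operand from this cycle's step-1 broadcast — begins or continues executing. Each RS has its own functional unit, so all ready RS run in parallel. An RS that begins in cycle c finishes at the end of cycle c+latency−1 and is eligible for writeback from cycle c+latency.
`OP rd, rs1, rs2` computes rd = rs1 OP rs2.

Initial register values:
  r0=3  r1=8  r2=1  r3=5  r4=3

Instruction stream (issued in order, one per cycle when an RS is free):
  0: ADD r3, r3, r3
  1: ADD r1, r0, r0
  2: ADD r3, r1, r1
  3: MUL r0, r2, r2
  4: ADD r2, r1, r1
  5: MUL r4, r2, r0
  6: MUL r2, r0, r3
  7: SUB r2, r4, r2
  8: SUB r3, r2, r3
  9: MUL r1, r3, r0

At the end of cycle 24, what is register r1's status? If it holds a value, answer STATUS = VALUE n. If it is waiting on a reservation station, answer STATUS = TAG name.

c1: issue ADD r3<-Add1 | r0:3,r1:8,r2:1,r3:Add1,r4:3
c2: issue ADD r1<-Add2 | r0:3,r1:Add2,r2:1,r3:Add1,r4:3
c3: issue ADD r3<-Add3 | r0:3,r1:Add2,r2:1,r3:Add3,r4:3
c4: CDB Add1=10; issue MUL r0<-Mul1 | r0:Mul1,r1:Add2,r2:1,r3:Add3,r4:3
c5: CDB Add2=6; issue ADD r2<-Add1 | r0:Mul1,r1:6,r2:Add1,r3:Add3,r4:3
c6: issue MUL r4<-Mul2 | r0:Mul1,r1:6,r2:Add1,r3:Add3,r4:Mul2
c7: stall | r0:Mul1,r1:6,r2:Add1,r3:Add3,r4:Mul2
c8: CDB Add1=12; stall | r0:Mul1,r1:6,r2:12,r3:Add3,r4:Mul2
c9: CDB Add3=12; stall | r0:Mul1,r1:6,r2:12,r3:12,r4:Mul2
c10: CDB Mul1=1; issue MUL r2<-Mul1 | r0:1,r1:6,r2:Mul1,r3:12,r4:Mul2
c11: issue SUB r2<-Add1 | r0:1,r1:6,r2:Add1,r3:12,r4:Mul2
c12: issue SUB r3<-Add2 | r0:1,r1:6,r2:Add1,r3:Add2,r4:Mul2
c13: stall | r0:1,r1:6,r2:Add1,r3:Add2,r4:Mul2
c14: stall | r0:1,r1:6,r2:Add1,r3:Add2,r4:Mul2
c15: CDB Mul1=12; issue MUL r1<-Mul1 | r0:1,r1:Mul1,r2:Add1,r3:Add2,r4:Mul2
c16: CDB Mul2=12 | r0:1,r1:Mul1,r2:Add1,r3:Add2,r4:12
c17: - | r0:1,r1:Mul1,r2:Add1,r3:Add2,r4:12
c18: - | r0:1,r1:Mul1,r2:Add1,r3:Add2,r4:12
c19: CDB Add1=0 | r0:1,r1:Mul1,r2:0,r3:Add2,r4:12
c20: - | r0:1,r1:Mul1,r2:0,r3:Add2,r4:12
c21: - | r0:1,r1:Mul1,r2:0,r3:Add2,r4:12
c22: CDB Add2=-12 | r0:1,r1:Mul1,r2:0,r3:-12,r4:12
c23: - | r0:1,r1:Mul1,r2:0,r3:-12,r4:12
c24: - | r0:1,r1:Mul1,r2:0,r3:-12,r4:12

STATUS = TAG Mul1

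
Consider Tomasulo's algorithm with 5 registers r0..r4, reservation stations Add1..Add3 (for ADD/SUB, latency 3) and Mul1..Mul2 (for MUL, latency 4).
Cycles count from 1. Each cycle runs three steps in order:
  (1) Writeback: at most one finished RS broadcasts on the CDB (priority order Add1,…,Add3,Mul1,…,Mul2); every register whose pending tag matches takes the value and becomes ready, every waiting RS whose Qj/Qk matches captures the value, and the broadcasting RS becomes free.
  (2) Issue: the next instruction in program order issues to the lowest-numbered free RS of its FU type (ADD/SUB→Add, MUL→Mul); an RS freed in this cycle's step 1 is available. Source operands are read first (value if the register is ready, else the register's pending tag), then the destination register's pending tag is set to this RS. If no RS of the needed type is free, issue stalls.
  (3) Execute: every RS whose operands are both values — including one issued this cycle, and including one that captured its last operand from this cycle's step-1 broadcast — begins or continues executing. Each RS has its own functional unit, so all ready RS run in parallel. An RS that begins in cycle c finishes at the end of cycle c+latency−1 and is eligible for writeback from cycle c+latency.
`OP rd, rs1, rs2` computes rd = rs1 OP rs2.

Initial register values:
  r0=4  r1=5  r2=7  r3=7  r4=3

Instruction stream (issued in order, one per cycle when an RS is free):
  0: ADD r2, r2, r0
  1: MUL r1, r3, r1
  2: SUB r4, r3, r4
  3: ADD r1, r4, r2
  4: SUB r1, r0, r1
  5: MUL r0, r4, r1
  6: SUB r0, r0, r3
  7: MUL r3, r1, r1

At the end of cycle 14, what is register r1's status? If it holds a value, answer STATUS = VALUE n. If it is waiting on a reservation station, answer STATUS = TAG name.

STATUS = VALUE -11

cycle 1: issue ADD r2<-Add1 // r0:4,r1:5,r2:Add1,r3:7,r4:3
cycle 2: issue MUL r1<-Mul1 // r0:4,r1:Mul1,r2:Add1,r3:7,r4:3
cycle 3: issue SUB r4<-Add2 // r0:4,r1:Mul1,r2:Add1,r3:7,r4:Add2
cycle 4: CDB Add1=11; issue ADD r1<-Add1 // r0:4,r1:Add1,r2:11,r3:7,r4:Add2
cycle 5: issue SUB r1<-Add3 // r0:4,r1:Add3,r2:11,r3:7,r4:Add2
cycle 6: CDB Add2=4; issue MUL r0<-Mul2 // r0:Mul2,r1:Add3,r2:11,r3:7,r4:4
cycle 7: CDB Mul1=35; issue SUB r0<-Add2 // r0:Add2,r1:Add3,r2:11,r3:7,r4:4
cycle 8: issue MUL r3<-Mul1 // r0:Add2,r1:Add3,r2:11,r3:Mul1,r4:4
cycle 9: CDB Add1=15 // r0:Add2,r1:Add3,r2:11,r3:Mul1,r4:4
cycle 10: - // r0:Add2,r1:Add3,r2:11,r3:Mul1,r4:4
cycle 11: - // r0:Add2,r1:Add3,r2:11,r3:Mul1,r4:4
cycle 12: CDB Add3=-11 // r0:Add2,r1:-11,r2:11,r3:Mul1,r4:4
cycle 13: - // r0:Add2,r1:-11,r2:11,r3:Mul1,r4:4
cycle 14: - // r0:Add2,r1:-11,r2:11,r3:Mul1,r4:4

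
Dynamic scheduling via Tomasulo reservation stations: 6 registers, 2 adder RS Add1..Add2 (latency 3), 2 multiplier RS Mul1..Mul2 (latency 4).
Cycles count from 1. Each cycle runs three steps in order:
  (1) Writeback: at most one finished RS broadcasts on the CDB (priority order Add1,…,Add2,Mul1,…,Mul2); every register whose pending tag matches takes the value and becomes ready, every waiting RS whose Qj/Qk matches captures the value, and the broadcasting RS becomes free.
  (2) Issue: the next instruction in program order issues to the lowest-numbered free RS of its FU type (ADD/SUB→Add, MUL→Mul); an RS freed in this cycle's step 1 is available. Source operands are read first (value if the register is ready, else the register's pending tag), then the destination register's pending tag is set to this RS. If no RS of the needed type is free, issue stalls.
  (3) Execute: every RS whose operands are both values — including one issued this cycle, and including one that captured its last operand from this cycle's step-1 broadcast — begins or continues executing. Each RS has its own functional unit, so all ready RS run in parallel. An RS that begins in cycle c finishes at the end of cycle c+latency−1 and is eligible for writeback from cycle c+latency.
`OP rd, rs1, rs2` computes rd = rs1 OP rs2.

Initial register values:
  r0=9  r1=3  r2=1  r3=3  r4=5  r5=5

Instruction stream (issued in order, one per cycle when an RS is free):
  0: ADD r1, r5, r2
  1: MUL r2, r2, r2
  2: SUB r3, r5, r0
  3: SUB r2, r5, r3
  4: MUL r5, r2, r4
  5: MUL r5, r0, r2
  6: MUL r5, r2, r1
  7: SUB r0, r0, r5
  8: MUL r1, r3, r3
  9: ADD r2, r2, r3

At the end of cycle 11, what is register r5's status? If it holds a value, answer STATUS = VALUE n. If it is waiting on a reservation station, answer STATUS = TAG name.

c1: issue ADD r1<-Add1 | r0:9,r1:Add1,r2:1,r3:3,r4:5,r5:5
c2: issue MUL r2<-Mul1 | r0:9,r1:Add1,r2:Mul1,r3:3,r4:5,r5:5
c3: issue SUB r3<-Add2 | r0:9,r1:Add1,r2:Mul1,r3:Add2,r4:5,r5:5
c4: CDB Add1=6; issue SUB r2<-Add1 | r0:9,r1:6,r2:Add1,r3:Add2,r4:5,r5:5
c5: issue MUL r5<-Mul2 | r0:9,r1:6,r2:Add1,r3:Add2,r4:5,r5:Mul2
c6: CDB Add2=-4; stall | r0:9,r1:6,r2:Add1,r3:-4,r4:5,r5:Mul2
c7: CDB Mul1=1; issue MUL r5<-Mul1 | r0:9,r1:6,r2:Add1,r3:-4,r4:5,r5:Mul1
c8: stall | r0:9,r1:6,r2:Add1,r3:-4,r4:5,r5:Mul1
c9: CDB Add1=9; stall | r0:9,r1:6,r2:9,r3:-4,r4:5,r5:Mul1
c10: stall | r0:9,r1:6,r2:9,r3:-4,r4:5,r5:Mul1
c11: stall | r0:9,r1:6,r2:9,r3:-4,r4:5,r5:Mul1

STATUS = TAG Mul1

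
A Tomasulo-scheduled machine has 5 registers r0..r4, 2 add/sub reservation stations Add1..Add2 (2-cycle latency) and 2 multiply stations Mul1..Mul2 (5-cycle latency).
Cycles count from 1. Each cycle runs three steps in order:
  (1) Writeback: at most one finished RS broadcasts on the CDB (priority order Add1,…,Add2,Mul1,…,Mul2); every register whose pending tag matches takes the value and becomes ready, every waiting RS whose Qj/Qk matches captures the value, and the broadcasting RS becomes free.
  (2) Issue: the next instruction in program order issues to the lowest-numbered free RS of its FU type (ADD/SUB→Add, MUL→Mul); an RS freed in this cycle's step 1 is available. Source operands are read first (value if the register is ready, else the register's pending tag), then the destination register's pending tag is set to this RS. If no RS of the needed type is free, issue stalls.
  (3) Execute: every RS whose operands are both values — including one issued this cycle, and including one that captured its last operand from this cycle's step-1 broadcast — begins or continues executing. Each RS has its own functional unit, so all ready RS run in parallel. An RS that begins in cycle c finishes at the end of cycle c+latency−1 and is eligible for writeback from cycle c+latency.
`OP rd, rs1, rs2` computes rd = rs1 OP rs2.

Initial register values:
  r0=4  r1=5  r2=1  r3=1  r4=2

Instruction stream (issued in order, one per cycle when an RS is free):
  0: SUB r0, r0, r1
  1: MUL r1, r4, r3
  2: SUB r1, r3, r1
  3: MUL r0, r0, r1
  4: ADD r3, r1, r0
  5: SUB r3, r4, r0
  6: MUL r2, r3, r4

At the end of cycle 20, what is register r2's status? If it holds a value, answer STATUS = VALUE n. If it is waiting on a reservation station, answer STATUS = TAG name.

STATUS = TAG Mul1

cycle 1: issue SUB r0<-Add1 // r0:Add1,r1:5,r2:1,r3:1,r4:2
cycle 2: issue MUL r1<-Mul1 // r0:Add1,r1:Mul1,r2:1,r3:1,r4:2
cycle 3: CDB Add1=-1; issue SUB r1<-Add1 // r0:-1,r1:Add1,r2:1,r3:1,r4:2
cycle 4: issue MUL r0<-Mul2 // r0:Mul2,r1:Add1,r2:1,r3:1,r4:2
cycle 5: issue ADD r3<-Add2 // r0:Mul2,r1:Add1,r2:1,r3:Add2,r4:2
cycle 6: stall // r0:Mul2,r1:Add1,r2:1,r3:Add2,r4:2
cycle 7: CDB Mul1=2; stall // r0:Mul2,r1:Add1,r2:1,r3:Add2,r4:2
cycle 8: stall // r0:Mul2,r1:Add1,r2:1,r3:Add2,r4:2
cycle 9: CDB Add1=-1; issue SUB r3<-Add1 // r0:Mul2,r1:-1,r2:1,r3:Add1,r4:2
cycle 10: issue MUL r2<-Mul1 // r0:Mul2,r1:-1,r2:Mul1,r3:Add1,r4:2
cycle 11: - // r0:Mul2,r1:-1,r2:Mul1,r3:Add1,r4:2
cycle 12: - // r0:Mul2,r1:-1,r2:Mul1,r3:Add1,r4:2
cycle 13: - // r0:Mul2,r1:-1,r2:Mul1,r3:Add1,r4:2
cycle 14: CDB Mul2=1 // r0:1,r1:-1,r2:Mul1,r3:Add1,r4:2
cycle 15: - // r0:1,r1:-1,r2:Mul1,r3:Add1,r4:2
cycle 16: CDB Add1=1 // r0:1,r1:-1,r2:Mul1,r3:1,r4:2
cycle 17: CDB Add2=0 // r0:1,r1:-1,r2:Mul1,r3:1,r4:2
cycle 18: - // r0:1,r1:-1,r2:Mul1,r3:1,r4:2
cycle 19: - // r0:1,r1:-1,r2:Mul1,r3:1,r4:2
cycle 20: - // r0:1,r1:-1,r2:Mul1,r3:1,r4:2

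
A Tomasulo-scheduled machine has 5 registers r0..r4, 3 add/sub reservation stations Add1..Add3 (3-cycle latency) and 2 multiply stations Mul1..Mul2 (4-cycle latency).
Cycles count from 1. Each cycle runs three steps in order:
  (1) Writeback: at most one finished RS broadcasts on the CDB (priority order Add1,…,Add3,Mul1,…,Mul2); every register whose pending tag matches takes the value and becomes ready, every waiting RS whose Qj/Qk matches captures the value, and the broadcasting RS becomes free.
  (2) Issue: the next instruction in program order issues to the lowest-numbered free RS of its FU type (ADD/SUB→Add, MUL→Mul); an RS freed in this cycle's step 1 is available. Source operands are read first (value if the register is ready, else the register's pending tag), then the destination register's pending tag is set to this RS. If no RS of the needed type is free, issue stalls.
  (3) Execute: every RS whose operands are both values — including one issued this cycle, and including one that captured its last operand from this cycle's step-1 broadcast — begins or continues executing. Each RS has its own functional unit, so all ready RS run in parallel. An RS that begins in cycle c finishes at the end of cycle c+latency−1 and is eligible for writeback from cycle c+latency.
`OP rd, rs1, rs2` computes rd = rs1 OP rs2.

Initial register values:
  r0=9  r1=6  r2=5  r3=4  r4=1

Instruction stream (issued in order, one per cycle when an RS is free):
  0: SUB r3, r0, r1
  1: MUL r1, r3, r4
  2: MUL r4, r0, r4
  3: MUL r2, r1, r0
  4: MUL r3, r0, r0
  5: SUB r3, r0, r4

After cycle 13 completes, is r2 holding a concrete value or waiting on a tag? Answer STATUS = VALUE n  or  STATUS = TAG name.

cycle 1: issue SUB r3<-Add1 // r0:9,r1:6,r2:5,r3:Add1,r4:1
cycle 2: issue MUL r1<-Mul1 // r0:9,r1:Mul1,r2:5,r3:Add1,r4:1
cycle 3: issue MUL r4<-Mul2 // r0:9,r1:Mul1,r2:5,r3:Add1,r4:Mul2
cycle 4: CDB Add1=3; stall // r0:9,r1:Mul1,r2:5,r3:3,r4:Mul2
cycle 5: stall // r0:9,r1:Mul1,r2:5,r3:3,r4:Mul2
cycle 6: stall // r0:9,r1:Mul1,r2:5,r3:3,r4:Mul2
cycle 7: CDB Mul2=9; issue MUL r2<-Mul2 // r0:9,r1:Mul1,r2:Mul2,r3:3,r4:9
cycle 8: CDB Mul1=3; issue MUL r3<-Mul1 // r0:9,r1:3,r2:Mul2,r3:Mul1,r4:9
cycle 9: issue SUB r3<-Add1 // r0:9,r1:3,r2:Mul2,r3:Add1,r4:9
cycle 10: - // r0:9,r1:3,r2:Mul2,r3:Add1,r4:9
cycle 11: - // r0:9,r1:3,r2:Mul2,r3:Add1,r4:9
cycle 12: CDB Add1=0 // r0:9,r1:3,r2:Mul2,r3:0,r4:9
cycle 13: CDB Mul1=81 // r0:9,r1:3,r2:Mul2,r3:0,r4:9

STATUS = TAG Mul2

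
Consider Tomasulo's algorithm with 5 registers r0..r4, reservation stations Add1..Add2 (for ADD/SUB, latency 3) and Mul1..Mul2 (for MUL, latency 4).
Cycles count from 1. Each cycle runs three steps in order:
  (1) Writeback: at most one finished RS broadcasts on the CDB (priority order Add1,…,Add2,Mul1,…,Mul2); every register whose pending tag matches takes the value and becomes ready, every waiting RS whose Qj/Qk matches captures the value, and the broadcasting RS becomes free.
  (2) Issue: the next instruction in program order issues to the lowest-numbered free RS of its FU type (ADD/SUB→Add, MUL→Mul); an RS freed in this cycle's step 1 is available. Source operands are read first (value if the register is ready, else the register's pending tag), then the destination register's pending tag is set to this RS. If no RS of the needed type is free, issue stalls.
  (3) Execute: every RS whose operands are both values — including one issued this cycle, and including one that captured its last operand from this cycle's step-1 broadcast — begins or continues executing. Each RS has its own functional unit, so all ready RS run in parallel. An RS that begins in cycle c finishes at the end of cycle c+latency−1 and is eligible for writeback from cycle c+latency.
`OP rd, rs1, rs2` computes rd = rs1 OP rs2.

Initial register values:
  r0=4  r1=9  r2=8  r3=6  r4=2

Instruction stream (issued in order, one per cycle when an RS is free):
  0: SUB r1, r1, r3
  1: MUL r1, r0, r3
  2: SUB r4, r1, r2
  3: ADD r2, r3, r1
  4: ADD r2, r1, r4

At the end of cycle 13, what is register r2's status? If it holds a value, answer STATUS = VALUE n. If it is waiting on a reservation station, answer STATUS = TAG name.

STATUS = VALUE 40

  c1: issue SUB r1<-Add1  regs: r0:4,r1:Add1,r2:8,r3:6,r4:2
  c2: issue MUL r1<-Mul1  regs: r0:4,r1:Mul1,r2:8,r3:6,r4:2
  c3: issue SUB r4<-Add2  regs: r0:4,r1:Mul1,r2:8,r3:6,r4:Add2
  c4: CDB Add1=3; issue ADD r2<-Add1  regs: r0:4,r1:Mul1,r2:Add1,r3:6,r4:Add2
  c5: stall  regs: r0:4,r1:Mul1,r2:Add1,r3:6,r4:Add2
  c6: CDB Mul1=24; stall  regs: r0:4,r1:24,r2:Add1,r3:6,r4:Add2
  c7: stall  regs: r0:4,r1:24,r2:Add1,r3:6,r4:Add2
  c8: stall  regs: r0:4,r1:24,r2:Add1,r3:6,r4:Add2
  c9: CDB Add1=30; issue ADD r2<-Add1  regs: r0:4,r1:24,r2:Add1,r3:6,r4:Add2
  c10: CDB Add2=16  regs: r0:4,r1:24,r2:Add1,r3:6,r4:16
  c11: -  regs: r0:4,r1:24,r2:Add1,r3:6,r4:16
  c12: -  regs: r0:4,r1:24,r2:Add1,r3:6,r4:16
  c13: CDB Add1=40  regs: r0:4,r1:24,r2:40,r3:6,r4:16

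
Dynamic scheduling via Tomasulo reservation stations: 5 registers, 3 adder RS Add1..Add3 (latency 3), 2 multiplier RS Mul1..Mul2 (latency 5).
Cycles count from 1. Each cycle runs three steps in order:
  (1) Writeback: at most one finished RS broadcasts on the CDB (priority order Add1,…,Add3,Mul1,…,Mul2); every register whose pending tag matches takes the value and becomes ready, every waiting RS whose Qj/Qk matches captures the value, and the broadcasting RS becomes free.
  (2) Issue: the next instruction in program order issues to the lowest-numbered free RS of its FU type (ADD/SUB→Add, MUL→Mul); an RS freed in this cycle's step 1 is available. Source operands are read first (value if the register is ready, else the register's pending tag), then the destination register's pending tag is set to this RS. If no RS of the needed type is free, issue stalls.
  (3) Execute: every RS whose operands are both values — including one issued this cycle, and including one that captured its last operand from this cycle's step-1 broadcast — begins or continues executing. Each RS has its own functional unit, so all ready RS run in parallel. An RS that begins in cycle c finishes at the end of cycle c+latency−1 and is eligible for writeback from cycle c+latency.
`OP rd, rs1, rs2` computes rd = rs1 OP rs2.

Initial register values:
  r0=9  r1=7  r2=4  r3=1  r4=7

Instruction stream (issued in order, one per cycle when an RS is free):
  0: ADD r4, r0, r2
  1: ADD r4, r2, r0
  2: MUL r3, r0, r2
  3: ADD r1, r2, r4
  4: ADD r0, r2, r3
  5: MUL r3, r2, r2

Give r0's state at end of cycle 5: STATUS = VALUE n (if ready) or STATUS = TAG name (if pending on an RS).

cycle 1: issue ADD r4<-Add1 // r0:9,r1:7,r2:4,r3:1,r4:Add1
cycle 2: issue ADD r4<-Add2 // r0:9,r1:7,r2:4,r3:1,r4:Add2
cycle 3: issue MUL r3<-Mul1 // r0:9,r1:7,r2:4,r3:Mul1,r4:Add2
cycle 4: CDB Add1=13; issue ADD r1<-Add1 // r0:9,r1:Add1,r2:4,r3:Mul1,r4:Add2
cycle 5: CDB Add2=13; issue ADD r0<-Add2 // r0:Add2,r1:Add1,r2:4,r3:Mul1,r4:13

STATUS = TAG Add2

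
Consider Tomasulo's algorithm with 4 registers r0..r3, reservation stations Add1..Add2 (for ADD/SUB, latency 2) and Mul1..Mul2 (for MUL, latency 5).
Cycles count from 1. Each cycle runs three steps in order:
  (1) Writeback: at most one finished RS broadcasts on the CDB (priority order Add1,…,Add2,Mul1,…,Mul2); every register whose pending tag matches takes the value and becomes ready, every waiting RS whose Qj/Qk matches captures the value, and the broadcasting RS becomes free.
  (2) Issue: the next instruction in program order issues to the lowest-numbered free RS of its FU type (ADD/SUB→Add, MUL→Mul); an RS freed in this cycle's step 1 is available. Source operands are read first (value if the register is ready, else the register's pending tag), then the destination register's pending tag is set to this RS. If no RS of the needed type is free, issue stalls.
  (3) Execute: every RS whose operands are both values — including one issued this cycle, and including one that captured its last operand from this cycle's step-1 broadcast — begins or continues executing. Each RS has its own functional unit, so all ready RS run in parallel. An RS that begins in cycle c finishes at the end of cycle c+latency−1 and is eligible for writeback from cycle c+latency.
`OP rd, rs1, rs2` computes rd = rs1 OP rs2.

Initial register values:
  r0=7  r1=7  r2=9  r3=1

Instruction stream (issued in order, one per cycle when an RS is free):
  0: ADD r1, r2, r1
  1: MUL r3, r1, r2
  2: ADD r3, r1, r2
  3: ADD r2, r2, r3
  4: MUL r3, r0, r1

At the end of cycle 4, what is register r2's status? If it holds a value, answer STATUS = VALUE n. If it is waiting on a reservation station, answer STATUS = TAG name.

STATUS = TAG Add2

c1: issue ADD r1<-Add1 | r0:7,r1:Add1,r2:9,r3:1
c2: issue MUL r3<-Mul1 | r0:7,r1:Add1,r2:9,r3:Mul1
c3: CDB Add1=16; issue ADD r3<-Add1 | r0:7,r1:16,r2:9,r3:Add1
c4: issue ADD r2<-Add2 | r0:7,r1:16,r2:Add2,r3:Add1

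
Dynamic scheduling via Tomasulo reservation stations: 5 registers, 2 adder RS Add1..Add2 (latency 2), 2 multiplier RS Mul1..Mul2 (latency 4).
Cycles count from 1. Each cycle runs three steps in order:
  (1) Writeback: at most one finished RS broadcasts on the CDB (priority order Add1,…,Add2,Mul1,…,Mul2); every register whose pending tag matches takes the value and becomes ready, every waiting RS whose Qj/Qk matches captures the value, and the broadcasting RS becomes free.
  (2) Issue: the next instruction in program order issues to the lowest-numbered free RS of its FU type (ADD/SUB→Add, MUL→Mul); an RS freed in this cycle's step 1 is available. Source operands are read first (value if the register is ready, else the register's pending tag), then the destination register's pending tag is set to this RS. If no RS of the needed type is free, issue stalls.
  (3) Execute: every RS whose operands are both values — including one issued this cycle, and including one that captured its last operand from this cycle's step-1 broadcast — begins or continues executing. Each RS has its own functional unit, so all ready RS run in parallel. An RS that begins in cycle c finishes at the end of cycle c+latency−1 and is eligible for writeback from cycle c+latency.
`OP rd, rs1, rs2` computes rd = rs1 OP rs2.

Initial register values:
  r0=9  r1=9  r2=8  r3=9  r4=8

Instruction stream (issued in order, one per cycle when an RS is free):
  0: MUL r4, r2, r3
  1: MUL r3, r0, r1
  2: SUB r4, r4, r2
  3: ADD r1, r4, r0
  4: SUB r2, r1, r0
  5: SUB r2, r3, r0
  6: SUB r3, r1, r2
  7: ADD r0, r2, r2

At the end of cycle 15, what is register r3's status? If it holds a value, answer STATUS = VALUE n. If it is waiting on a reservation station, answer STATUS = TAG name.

c1: issue MUL r4<-Mul1 | r0:9,r1:9,r2:8,r3:9,r4:Mul1
c2: issue MUL r3<-Mul2 | r0:9,r1:9,r2:8,r3:Mul2,r4:Mul1
c3: issue SUB r4<-Add1 | r0:9,r1:9,r2:8,r3:Mul2,r4:Add1
c4: issue ADD r1<-Add2 | r0:9,r1:Add2,r2:8,r3:Mul2,r4:Add1
c5: CDB Mul1=72; stall | r0:9,r1:Add2,r2:8,r3:Mul2,r4:Add1
c6: CDB Mul2=81; stall | r0:9,r1:Add2,r2:8,r3:81,r4:Add1
c7: CDB Add1=64; issue SUB r2<-Add1 | r0:9,r1:Add2,r2:Add1,r3:81,r4:64
c8: stall | r0:9,r1:Add2,r2:Add1,r3:81,r4:64
c9: CDB Add2=73; issue SUB r2<-Add2 | r0:9,r1:73,r2:Add2,r3:81,r4:64
c10: stall | r0:9,r1:73,r2:Add2,r3:81,r4:64
c11: CDB Add1=64; issue SUB r3<-Add1 | r0:9,r1:73,r2:Add2,r3:Add1,r4:64
c12: CDB Add2=72; issue ADD r0<-Add2 | r0:Add2,r1:73,r2:72,r3:Add1,r4:64
c13: - | r0:Add2,r1:73,r2:72,r3:Add1,r4:64
c14: CDB Add1=1 | r0:Add2,r1:73,r2:72,r3:1,r4:64
c15: CDB Add2=144 | r0:144,r1:73,r2:72,r3:1,r4:64

STATUS = VALUE 1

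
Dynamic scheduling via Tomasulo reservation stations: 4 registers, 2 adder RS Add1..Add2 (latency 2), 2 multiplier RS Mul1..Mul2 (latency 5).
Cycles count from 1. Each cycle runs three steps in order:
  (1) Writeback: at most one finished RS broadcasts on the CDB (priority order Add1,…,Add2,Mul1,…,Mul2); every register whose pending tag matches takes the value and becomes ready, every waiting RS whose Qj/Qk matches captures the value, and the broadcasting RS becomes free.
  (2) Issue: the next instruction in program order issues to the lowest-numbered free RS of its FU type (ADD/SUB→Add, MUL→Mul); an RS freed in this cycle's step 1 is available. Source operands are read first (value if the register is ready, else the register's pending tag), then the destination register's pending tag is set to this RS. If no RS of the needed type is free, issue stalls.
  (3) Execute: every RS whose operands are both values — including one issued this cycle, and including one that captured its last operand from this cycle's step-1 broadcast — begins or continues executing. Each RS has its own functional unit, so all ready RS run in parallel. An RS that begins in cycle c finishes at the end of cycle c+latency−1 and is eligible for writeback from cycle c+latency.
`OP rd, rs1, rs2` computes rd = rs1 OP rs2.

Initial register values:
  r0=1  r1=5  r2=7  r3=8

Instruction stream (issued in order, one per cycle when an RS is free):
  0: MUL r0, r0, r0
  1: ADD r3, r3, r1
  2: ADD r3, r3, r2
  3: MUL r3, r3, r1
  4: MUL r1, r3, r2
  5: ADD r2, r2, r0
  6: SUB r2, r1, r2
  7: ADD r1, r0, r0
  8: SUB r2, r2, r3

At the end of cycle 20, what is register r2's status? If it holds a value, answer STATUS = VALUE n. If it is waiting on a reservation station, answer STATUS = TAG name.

STATUS = VALUE 592

cycle 1: issue MUL r0<-Mul1 // r0:Mul1,r1:5,r2:7,r3:8
cycle 2: issue ADD r3<-Add1 // r0:Mul1,r1:5,r2:7,r3:Add1
cycle 3: issue ADD r3<-Add2 // r0:Mul1,r1:5,r2:7,r3:Add2
cycle 4: CDB Add1=13; issue MUL r3<-Mul2 // r0:Mul1,r1:5,r2:7,r3:Mul2
cycle 5: stall // r0:Mul1,r1:5,r2:7,r3:Mul2
cycle 6: CDB Add2=20; stall // r0:Mul1,r1:5,r2:7,r3:Mul2
cycle 7: CDB Mul1=1; issue MUL r1<-Mul1 // r0:1,r1:Mul1,r2:7,r3:Mul2
cycle 8: issue ADD r2<-Add1 // r0:1,r1:Mul1,r2:Add1,r3:Mul2
cycle 9: issue SUB r2<-Add2 // r0:1,r1:Mul1,r2:Add2,r3:Mul2
cycle 10: CDB Add1=8; issue ADD r1<-Add1 // r0:1,r1:Add1,r2:Add2,r3:Mul2
cycle 11: CDB Mul2=100; stall // r0:1,r1:Add1,r2:Add2,r3:100
cycle 12: CDB Add1=2; issue SUB r2<-Add1 // r0:1,r1:2,r2:Add1,r3:100
cycle 13: - // r0:1,r1:2,r2:Add1,r3:100
cycle 14: - // r0:1,r1:2,r2:Add1,r3:100
cycle 15: - // r0:1,r1:2,r2:Add1,r3:100
cycle 16: CDB Mul1=700 // r0:1,r1:2,r2:Add1,r3:100
cycle 17: - // r0:1,r1:2,r2:Add1,r3:100
cycle 18: CDB Add2=692 // r0:1,r1:2,r2:Add1,r3:100
cycle 19: - // r0:1,r1:2,r2:Add1,r3:100
cycle 20: CDB Add1=592 // r0:1,r1:2,r2:592,r3:100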